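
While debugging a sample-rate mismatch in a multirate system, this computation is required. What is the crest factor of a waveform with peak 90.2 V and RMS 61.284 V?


Crest factor is the ratio of peak to RMS:
CF = V_peak / V_rms
   = 90.2 / 61.284
   = 1.4718

1.4718


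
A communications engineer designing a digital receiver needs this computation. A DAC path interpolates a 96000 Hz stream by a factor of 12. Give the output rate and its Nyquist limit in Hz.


Step 1 — output sample rate after interpolation by L:
fs_out = L * fs_in = 12 * 96000 = 1152000 Hz

Step 2 — Nyquist frequency of the output stream:
f_Nyq = fs_out / 2 = 1152000 / 2 = 576000.0 Hz

fs_out = 1152000 Hz; f_Nyquist = 576000.0 Hz


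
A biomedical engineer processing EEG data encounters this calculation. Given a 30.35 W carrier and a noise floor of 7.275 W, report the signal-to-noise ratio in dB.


SNR in decibels:
SNR = 10 * log10(Ps / Pn)
    = 10 * log10(30.35 / 7.275)
    = 10 * log10(4.1718)
    = 10 * 0.6203
    = 6.2 dB

6.2 dB


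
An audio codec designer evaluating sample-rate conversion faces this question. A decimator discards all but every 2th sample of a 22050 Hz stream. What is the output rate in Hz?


Decimation reduces the sample rate:
fs_out = fs_in / M
       = 22050 / 2
       = 11025.0 Hz

11025.0 Hz


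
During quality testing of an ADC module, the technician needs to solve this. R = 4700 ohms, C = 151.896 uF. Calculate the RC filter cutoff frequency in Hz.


Cutoff frequency of a first-order RC filter:
fc = 1 / (2 * pi * R * C)
C = 151.896 uF = 0.000151896 F
fc = 1 / (2 * pi * 4700 * 0.000151896)
   = 1 / 4.4856363624709
   = 0.222934 Hz

0.222934 Hz


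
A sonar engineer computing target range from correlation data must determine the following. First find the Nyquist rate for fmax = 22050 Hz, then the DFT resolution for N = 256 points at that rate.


Step 1 — Nyquist sampling rate:
fs = 2 * fmax = 2 * 22050 = 44100 Hz

Step 2 — DFT bin spacing:
df = fs / N = 44100 / 256 = 172.2656 Hz

172.2656 Hz


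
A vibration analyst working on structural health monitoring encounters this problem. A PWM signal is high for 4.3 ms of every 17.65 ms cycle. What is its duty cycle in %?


Duty cycle as a percentage:
DC = (t_on / T) * 100
   = (4.3 / 17.65) * 100
   = 0.243626 * 100
   = 24.36 %

24.36 %


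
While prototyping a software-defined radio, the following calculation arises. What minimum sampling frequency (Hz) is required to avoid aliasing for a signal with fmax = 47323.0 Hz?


The Nyquist rate is twice the maximum frequency component.
fs_min = 2 * fmax
      = 2 * 47323.0
      = 94646.0 Hz

94646.0


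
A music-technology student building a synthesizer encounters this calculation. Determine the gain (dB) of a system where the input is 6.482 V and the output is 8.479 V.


Voltage gain in dB:
G = 20 * log10(Vout / Vin)
  = 20 * log10(8.479 / 6.482)
  = 20 * log10(1.308084)
  = 20 * 0.116636
  = 2.33 dB

2.33 dB


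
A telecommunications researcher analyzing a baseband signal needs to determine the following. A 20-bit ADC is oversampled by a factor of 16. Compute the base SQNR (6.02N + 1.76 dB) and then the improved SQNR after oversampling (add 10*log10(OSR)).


Step 1 — baseline SQNR at Nyquist:
SQNR_base = 6.02*N + 1.76
          = 6.02*20 + 1.76
          = 122.16 dB

Step 2 — oversampling processing gain:
G = 10*log10(OSR) = 10*log10(16) = 12.04 dB

Step 3 — total:
SQNR_total = 122.16 + 12.04 = 134.2 dB

Base SQNR = 122.16 dB; oversampled SQNR = 134.2 dB


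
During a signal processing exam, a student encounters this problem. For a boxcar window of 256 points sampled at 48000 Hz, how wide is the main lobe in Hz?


Main lobe width for a rectangular window:
Width = 2 * fs / N
      = 2 * 48000 / 256
      = 96000 / 256
      = 375.0 Hz

375.0 Hz


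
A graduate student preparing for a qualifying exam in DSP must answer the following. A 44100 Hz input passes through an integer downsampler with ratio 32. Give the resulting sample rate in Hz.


Decimation reduces the sample rate:
fs_out = fs_in / M
       = 44100 / 32
       = 1378.125 Hz

1378.125 Hz


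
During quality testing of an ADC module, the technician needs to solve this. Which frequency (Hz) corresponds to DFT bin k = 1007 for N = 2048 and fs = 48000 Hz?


Frequency of DFT bin k:
f_k = k * fs / N
    = 1007 * 48000 / 2048
    = 48336000 / 2048
    = 23601.562 Hz

23601.562 Hz


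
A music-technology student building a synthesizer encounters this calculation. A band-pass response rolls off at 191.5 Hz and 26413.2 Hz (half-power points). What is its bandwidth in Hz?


Bandwidth is the difference of -3dB frequencies:
BW = f_high - f_low
   = 26413.2 - 191.5
   = 26221.7 Hz

26221.7 Hz


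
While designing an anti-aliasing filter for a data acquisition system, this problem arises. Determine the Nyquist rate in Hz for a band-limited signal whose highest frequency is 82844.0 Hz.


The Nyquist rate is twice the maximum frequency component.
fs_min = 2 * fmax
      = 2 * 82844.0
      = 165688.0 Hz

165688.0


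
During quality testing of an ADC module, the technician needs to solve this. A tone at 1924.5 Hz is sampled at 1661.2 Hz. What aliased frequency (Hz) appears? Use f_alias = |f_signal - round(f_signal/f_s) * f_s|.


Compute the nearest integer multiple of fs to the signal:
n = round(1924.5 / 1661.2) = 1
f_alias = |1924.5 - 1 * 1661.2|
        = |1924.5 - 1661.2|
        = 263.3 Hz

263.3


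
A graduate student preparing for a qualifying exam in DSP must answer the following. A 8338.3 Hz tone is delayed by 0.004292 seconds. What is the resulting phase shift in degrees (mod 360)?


Phase shift from frequency and time delay:
phi = 360 * f * t_delay
    = 360 * 8338.3 * 0.004292
    = 12883.67 degrees
    mod 360 = 283.67 degrees

283.67 degrees


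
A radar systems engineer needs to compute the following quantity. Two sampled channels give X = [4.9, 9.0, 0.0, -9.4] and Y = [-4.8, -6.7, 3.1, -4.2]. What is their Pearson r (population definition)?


Pearson correlation coefficient (population):
r = cov(X,Y) / (std(X) * std(Y))
Mean X = 1.125, Mean Y = -3.15
Cov(X,Y) = -7.54125
Std(X) = 6.861259, Std(Y) = 3.724581
r = -0.2951

-0.2951


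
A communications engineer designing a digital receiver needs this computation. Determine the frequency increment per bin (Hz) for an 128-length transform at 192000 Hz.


DFT frequency resolution:
df = fs / N
   = 192000 / 128
   = 1500.0 Hz

1500.0 Hz


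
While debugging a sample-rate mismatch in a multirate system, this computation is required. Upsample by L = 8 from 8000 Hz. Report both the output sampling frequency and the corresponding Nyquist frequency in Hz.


Step 1 — output sample rate after interpolation by L:
fs_out = L * fs_in = 8 * 8000 = 64000 Hz

Step 2 — Nyquist frequency of the output stream:
f_Nyq = fs_out / 2 = 64000 / 2 = 32000.0 Hz

fs_out = 64000 Hz; f_Nyquist = 32000.0 Hz


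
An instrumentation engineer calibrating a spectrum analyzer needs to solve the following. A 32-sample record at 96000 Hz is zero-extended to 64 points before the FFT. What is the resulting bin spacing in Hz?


Frequency resolution after zero-padding:
N_padded = 32 * 2 = 64
df = fs / N_padded
   = 96000 / 64
   = 1500.0 Hz

1500.0 Hz


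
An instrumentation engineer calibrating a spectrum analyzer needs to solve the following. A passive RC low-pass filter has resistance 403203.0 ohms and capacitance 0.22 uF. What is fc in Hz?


Cutoff frequency of a first-order RC filter:
fc = 1 / (2 * pi * R * C)
C = 0.22 uF = 2.2e-07 F
fc = 1 / (2 * pi * 403203.0 * 2.2e-07)
   = 1 / 0.55734781639036
   = 1.794212 Hz

1.794212 Hz


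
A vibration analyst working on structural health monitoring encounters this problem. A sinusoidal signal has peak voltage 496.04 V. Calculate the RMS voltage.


RMS voltage for a sinusoidal waveform:
V_rms = V_peak / sqrt(2)
      = 496.04 / 1.414214
      = 350.753 V

350.753 V


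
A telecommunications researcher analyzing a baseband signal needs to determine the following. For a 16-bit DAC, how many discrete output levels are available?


Number of quantization levels = 2^N
= 2^16
= 65536

65536


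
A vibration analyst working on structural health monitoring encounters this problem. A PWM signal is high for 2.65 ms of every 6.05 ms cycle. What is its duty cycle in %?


Duty cycle as a percentage:
DC = (t_on / T) * 100
   = (2.65 / 6.05) * 100
   = 0.438017 * 100
   = 43.8 %

43.8 %


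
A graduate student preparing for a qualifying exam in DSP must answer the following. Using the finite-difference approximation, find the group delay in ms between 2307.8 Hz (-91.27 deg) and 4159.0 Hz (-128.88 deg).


Group delay from phase difference:
tau = -d(phi)/d(omega)
d(phi) = -37.61 deg = -0.656418 rad
d(omega) = 2*pi*(4159.0 - 2307.8) = 11631.4326 rad/s
tau = -(-0.656418) / 11631.4326
    = 0.0564 ms

0.0564 ms


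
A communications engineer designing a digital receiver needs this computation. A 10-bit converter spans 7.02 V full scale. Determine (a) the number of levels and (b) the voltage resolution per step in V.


Step 1 — number of quantization levels:
L = 2^N = 2^10 = 1024

Step 2 — LSB step size:
delta = Vfs / L
      = 7.02 / 1024
      = 0.00685547 V

Levels = 1024; step size = 0.00685547 V


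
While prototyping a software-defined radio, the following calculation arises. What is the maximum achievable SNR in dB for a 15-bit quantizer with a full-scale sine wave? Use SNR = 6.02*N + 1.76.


Theoretical SNR for a full-scale sinusoid:
SNR = 6.02 * N + 1.76
    = 6.02 * 15 + 1.76
    = 90.3 + 1.76
    = 92.06 dB

92.06 dB


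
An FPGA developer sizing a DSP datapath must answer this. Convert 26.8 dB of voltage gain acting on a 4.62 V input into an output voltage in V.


Output voltage from dB gain:
V_out = V_in * 10^(gain_dB / 20)
      = 4.62 * 10^(26.8 / 20)
      = 4.62 * 21.877616
      = 101.0746 V

101.0746 V


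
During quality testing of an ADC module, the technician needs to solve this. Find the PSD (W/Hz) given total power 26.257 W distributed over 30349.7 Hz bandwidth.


Power spectral density:
PSD = P / BW
    = 26.257 / 30349.7
    = 0.00086515 W/Hz

0.00086515 W/Hz


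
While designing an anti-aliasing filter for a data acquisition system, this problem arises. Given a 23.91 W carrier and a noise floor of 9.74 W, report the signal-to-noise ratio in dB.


SNR in decibels:
SNR = 10 * log10(Ps / Pn)
    = 10 * log10(23.91 / 9.74)
    = 10 * log10(2.4548)
    = 10 * 0.39
    = 3.9 dB

3.9 dB


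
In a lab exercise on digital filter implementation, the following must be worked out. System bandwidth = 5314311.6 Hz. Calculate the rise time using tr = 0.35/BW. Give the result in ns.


Rise time from bandwidth relationship:
tr = 0.35 / BW
   = 0.35 / 5314311.6
   = 6.585989425e-08 s
   = 65.8599 ns

65.8599 ns


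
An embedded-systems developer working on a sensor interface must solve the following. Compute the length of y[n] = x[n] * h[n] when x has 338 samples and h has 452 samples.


Linear convolution output length:
L = N + M - 1
  = 338 + 452 - 1
  = 789 samples

789


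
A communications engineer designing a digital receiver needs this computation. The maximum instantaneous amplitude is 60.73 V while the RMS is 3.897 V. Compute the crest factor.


Crest factor is the ratio of peak to RMS:
CF = V_peak / V_rms
   = 60.73 / 3.897
   = 15.5838

15.5838


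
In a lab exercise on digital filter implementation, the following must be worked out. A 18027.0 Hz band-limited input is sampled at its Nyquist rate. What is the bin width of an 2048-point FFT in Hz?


Step 1 — Nyquist sampling rate:
fs = 2 * fmax = 2 * 18027.0 = 36054.0 Hz

Step 2 — DFT bin spacing:
df = fs / N = 36054.0 / 2048 = 17.6045 Hz

17.6045 Hz


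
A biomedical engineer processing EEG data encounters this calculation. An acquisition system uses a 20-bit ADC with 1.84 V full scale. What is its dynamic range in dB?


Dynamic range from full-scale to LSB:
V_min = V_max / 2^bits = 1.84 / 2^20
DR = 20 * log10(V_max / V_min)
   = 20 * log10(2^20)
   = 20 * 20 * log10(2)
   = 120.41 dB

120.41 dB


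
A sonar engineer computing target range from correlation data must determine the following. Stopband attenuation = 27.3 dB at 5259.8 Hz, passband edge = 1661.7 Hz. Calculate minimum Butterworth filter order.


Butterworth filter order formula:
n = log10(10^(A/10) - 1) / (2 * log10(f_stop/f_pass))
10^(27.3/10) - 1 = 536.0318
f_stop/f_pass = 5259.8 / 1661.7 = 3.1653
n = 2.7269 -> ceil = 3

3


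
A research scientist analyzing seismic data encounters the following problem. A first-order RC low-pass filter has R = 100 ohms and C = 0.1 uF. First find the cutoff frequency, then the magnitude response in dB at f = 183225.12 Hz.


Step 1 — cutoff frequency:
fc = 1 / (2*pi*R*C)
C = 0.1 uF = 1e-07 F
fc = 1 / (2*pi*100*1e-07)
   = 15915.494 Hz

Step 2 — magnitude at f = 183225.12 Hz:
|H(f)| = 1 / sqrt(1 + (f/fc)^2)
f/fc = 183225.12 / 15915.494 = 11.512374
|H| = 1 / sqrt(1 + 132.534755) = 0.0865372
|H|_dB = 20*log10(0.0865372) = -21.26 dB

fc = 15915.494 Hz; |H(183225.12 Hz)| = -21.26 dB


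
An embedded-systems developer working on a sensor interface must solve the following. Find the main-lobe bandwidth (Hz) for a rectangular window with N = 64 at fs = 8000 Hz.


Main lobe width for a rectangular window:
Width = 2 * fs / N
      = 2 * 8000 / 64
      = 16000 / 64
      = 250.0 Hz

250.0 Hz


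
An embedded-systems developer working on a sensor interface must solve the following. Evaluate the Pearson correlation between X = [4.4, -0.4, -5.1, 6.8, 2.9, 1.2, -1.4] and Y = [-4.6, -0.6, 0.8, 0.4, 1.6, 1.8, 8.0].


Pearson correlation coefficient (population):
r = cov(X,Y) / (std(X) * std(Y))
Mean X = 1.2, Mean Y = 1.0571
Cov(X,Y) = -4.948571
Std(X) = 3.654743, Std(Y) = 3.470223
r = -0.3902

-0.3902


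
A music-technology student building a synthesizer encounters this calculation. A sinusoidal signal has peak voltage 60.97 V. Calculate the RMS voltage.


RMS voltage for a sinusoidal waveform:
V_rms = V_peak / sqrt(2)
      = 60.97 / 1.414214
      = 43.112 V

43.112 V


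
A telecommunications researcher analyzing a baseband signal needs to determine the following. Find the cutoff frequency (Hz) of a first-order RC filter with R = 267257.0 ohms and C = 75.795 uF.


Cutoff frequency of a first-order RC filter:
fc = 1 / (2 * pi * R * C)
C = 75.795 uF = 7.5795e-05 F
fc = 1 / (2 * pi * 267257.0 * 7.5795e-05)
   = 1 / 127.2768782513
   = 0.007857 Hz

0.007857 Hz


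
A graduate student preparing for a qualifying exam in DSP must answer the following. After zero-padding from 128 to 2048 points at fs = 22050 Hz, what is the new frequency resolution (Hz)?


Frequency resolution after zero-padding:
N_padded = 128 * 16 = 2048
df = fs / N_padded
   = 22050 / 2048
   = 10.7666 Hz

10.7666 Hz


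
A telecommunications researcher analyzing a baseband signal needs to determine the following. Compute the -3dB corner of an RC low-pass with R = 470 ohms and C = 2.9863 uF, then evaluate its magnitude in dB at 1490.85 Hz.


Step 1 — cutoff frequency:
fc = 1 / (2*pi*R*C)
C = 2.9863 uF = 2.9863e-06 F
fc = 1 / (2*pi*470*2.9863e-06)
   = 113.394 Hz

Step 2 — magnitude at f = 1490.85 Hz:
|H(f)| = 1 / sqrt(1 + (f/fc)^2)
f/fc = 1490.85 / 113.394 = 13.147521
|H| = 1 / sqrt(1 + 172.857308) = 0.0758409
|H|_dB = 20*log10(0.0758409) = -22.4 dB

fc = 113.394 Hz; |H(1490.85 Hz)| = -22.4 dB


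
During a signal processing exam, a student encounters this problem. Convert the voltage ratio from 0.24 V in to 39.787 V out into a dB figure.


Voltage gain in dB:
G = 20 * log10(Vout / Vin)
  = 20 * log10(39.787 / 0.24)
  = 20 * log10(165.779167)
  = 20 * 2.21953
  = 44.39 dB

44.39 dB


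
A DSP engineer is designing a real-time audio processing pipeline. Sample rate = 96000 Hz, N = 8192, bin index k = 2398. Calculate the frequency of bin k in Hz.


Frequency of DFT bin k:
f_k = k * fs / N
    = 2398 * 96000 / 8192
    = 230208000 / 8192
    = 28101.562 Hz

28101.562 Hz


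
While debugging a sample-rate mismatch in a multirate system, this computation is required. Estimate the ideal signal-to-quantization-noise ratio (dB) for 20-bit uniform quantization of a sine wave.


Theoretical SNR for a full-scale sinusoid:
SNR = 6.02 * N + 1.76
    = 6.02 * 20 + 1.76
    = 120.4 + 1.76
    = 122.16 dB

122.16 dB


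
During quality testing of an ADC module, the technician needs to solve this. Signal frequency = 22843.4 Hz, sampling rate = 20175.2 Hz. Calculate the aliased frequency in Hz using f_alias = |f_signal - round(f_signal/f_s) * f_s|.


Compute the nearest integer multiple of fs to the signal:
n = round(22843.4 / 20175.2) = 1
f_alias = |22843.4 - 1 * 20175.2|
        = |22843.4 - 20175.2|
        = 2668.2 Hz

2668.2


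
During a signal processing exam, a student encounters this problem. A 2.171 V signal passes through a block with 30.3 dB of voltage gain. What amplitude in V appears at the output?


Output voltage from dB gain:
V_out = V_in * 10^(gain_dB / 20)
      = 2.171 * 10^(30.3 / 20)
      = 2.171 * 32.734069
      = 71.0657 V

71.0657 V


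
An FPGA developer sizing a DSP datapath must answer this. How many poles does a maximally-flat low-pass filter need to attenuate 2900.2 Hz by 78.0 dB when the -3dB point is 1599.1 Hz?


Butterworth filter order formula:
n = log10(10^(A/10) - 1) / (2 * log10(f_stop/f_pass))
10^(78.0/10) - 1 = 63095733.448
f_stop/f_pass = 2900.2 / 1599.1 = 1.8136
n = 15.084 -> ceil = 16

16


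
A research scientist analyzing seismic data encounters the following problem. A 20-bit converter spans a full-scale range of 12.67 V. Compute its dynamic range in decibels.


Dynamic range from full-scale to LSB:
V_min = V_max / 2^bits = 12.67 / 2^20
DR = 20 * log10(V_max / V_min)
   = 20 * log10(2^20)
   = 20 * 20 * log10(2)
   = 120.41 dB

120.41 dB


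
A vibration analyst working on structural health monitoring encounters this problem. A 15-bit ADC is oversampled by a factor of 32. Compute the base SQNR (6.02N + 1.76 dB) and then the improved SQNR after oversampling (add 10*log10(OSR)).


Step 1 — baseline SQNR at Nyquist:
SQNR_base = 6.02*N + 1.76
          = 6.02*15 + 1.76
          = 92.06 dB

Step 2 — oversampling processing gain:
G = 10*log10(OSR) = 10*log10(32) = 15.05 dB

Step 3 — total:
SQNR_total = 92.06 + 15.05 = 107.11 dB

Base SQNR = 92.06 dB; oversampled SQNR = 107.11 dB


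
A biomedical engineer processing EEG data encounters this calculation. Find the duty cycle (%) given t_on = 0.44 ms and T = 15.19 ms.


Duty cycle as a percentage:
DC = (t_on / T) * 100
   = (0.44 / 15.19) * 100
   = 0.028966 * 100
   = 2.9 %

2.9 %


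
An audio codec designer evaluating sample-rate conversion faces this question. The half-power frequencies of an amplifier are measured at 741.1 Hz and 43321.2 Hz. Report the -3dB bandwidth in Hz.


Bandwidth is the difference of -3dB frequencies:
BW = f_high - f_low
   = 43321.2 - 741.1
   = 42580.1 Hz

42580.1 Hz


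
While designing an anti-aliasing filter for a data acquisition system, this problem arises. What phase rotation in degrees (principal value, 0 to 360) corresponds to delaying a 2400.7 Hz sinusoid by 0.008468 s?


Phase shift from frequency and time delay:
phi = 360 * f * t_delay
    = 360 * 2400.7 * 0.008468
    = 7318.49 degrees
    mod 360 = 118.49 degrees

118.49 degrees


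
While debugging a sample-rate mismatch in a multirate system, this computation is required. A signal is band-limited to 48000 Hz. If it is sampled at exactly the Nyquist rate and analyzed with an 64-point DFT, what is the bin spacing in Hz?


Step 1 — Nyquist sampling rate:
fs = 2 * fmax = 2 * 48000 = 96000 Hz

Step 2 — DFT bin spacing:
df = fs / N = 96000 / 64 = 1500.0 Hz

1500.0 Hz


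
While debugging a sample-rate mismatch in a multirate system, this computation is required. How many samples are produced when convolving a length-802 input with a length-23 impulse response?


Linear convolution output length:
L = N + M - 1
  = 802 + 23 - 1
  = 824 samples

824


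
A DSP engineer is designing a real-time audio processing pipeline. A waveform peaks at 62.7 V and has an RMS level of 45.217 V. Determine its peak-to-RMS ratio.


Crest factor is the ratio of peak to RMS:
CF = V_peak / V_rms
   = 62.7 / 45.217
   = 1.3866

1.3866


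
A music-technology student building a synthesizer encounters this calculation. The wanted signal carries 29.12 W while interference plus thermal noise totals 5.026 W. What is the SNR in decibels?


SNR in decibels:
SNR = 10 * log10(Ps / Pn)
    = 10 * log10(29.12 / 5.026)
    = 10 * log10(5.7939)
    = 10 * 0.763
    = 7.63 dB

7.63 dB


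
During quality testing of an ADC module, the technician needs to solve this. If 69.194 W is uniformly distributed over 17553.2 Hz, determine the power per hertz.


Power spectral density:
PSD = P / BW
    = 69.194 / 17553.2
    = 0.00394196 W/Hz

0.00394196 W/Hz


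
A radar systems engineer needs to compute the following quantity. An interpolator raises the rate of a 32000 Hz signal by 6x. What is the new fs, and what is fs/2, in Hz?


Step 1 — output sample rate after interpolation by L:
fs_out = L * fs_in = 6 * 32000 = 192000 Hz

Step 2 — Nyquist frequency of the output stream:
f_Nyq = fs_out / 2 = 192000 / 2 = 96000.0 Hz

fs_out = 192000 Hz; f_Nyquist = 96000.0 Hz


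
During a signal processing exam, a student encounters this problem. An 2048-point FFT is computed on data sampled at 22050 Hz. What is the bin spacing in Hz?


DFT frequency resolution:
df = fs / N
   = 22050 / 2048
   = 10.7666 Hz

10.7666 Hz


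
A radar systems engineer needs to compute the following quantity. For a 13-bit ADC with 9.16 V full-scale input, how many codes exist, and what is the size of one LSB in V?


Step 1 — number of quantization levels:
L = 2^N = 2^13 = 8192

Step 2 — LSB step size:
delta = Vfs / L
      = 9.16 / 8192
      = 0.00111816 V

Levels = 8192; step size = 0.00111816 V


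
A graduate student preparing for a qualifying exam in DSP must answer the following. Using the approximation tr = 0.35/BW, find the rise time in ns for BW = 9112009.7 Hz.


Rise time from bandwidth relationship:
tr = 0.35 / BW
   = 0.35 / 9112009.7
   = 3.841084585e-08 s
   = 38.4108 ns

38.4108 ns


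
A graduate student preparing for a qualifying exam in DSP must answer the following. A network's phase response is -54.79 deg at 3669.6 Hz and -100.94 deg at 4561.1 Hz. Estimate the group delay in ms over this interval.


Group delay from phase difference:
tau = -d(phi)/d(omega)
d(phi) = -46.15 deg = -0.805469 rad
d(omega) = 2*pi*(4561.1 - 3669.6) = 5601.4597 rad/s
tau = -(-0.805469) / 5601.4597
    = 0.1438 ms

0.1438 ms


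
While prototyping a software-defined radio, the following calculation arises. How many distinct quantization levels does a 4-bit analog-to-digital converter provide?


Number of quantization levels = 2^N
= 2^4
= 16

16


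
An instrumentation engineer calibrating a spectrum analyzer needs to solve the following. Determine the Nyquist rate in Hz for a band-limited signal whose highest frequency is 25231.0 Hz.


The Nyquist rate is twice the maximum frequency component.
fs_min = 2 * fmax
      = 2 * 25231.0
      = 50462.0 Hz

50462.0


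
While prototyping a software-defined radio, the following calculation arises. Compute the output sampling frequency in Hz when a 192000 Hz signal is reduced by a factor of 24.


Decimation reduces the sample rate:
fs_out = fs_in / M
       = 192000 / 24
       = 8000.0 Hz

8000.0 Hz


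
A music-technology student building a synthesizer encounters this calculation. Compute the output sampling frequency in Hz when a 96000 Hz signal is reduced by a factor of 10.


Decimation reduces the sample rate:
fs_out = fs_in / M
       = 96000 / 10
       = 9600.0 Hz

9600.0 Hz


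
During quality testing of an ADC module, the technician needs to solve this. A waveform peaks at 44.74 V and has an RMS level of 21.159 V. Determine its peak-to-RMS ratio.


Crest factor is the ratio of peak to RMS:
CF = V_peak / V_rms
   = 44.74 / 21.159
   = 2.1145

2.1145


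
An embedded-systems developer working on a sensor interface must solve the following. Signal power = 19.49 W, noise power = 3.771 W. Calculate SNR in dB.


SNR in decibels:
SNR = 10 * log10(Ps / Pn)
    = 10 * log10(19.49 / 3.771)
    = 10 * log10(5.1684)
    = 10 * 0.7134
    = 7.13 dB

7.13 dB


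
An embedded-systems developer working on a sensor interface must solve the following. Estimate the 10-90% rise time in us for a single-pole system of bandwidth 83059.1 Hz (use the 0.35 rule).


Rise time from bandwidth relationship:
tr = 0.35 / BW
   = 0.35 / 83059.1
   = 4.213866994e-06 s
   = 4.2139 us

4.2139 us


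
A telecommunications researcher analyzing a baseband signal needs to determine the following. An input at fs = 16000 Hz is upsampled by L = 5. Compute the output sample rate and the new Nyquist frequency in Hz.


Step 1 — output sample rate after interpolation by L:
fs_out = L * fs_in = 5 * 16000 = 80000 Hz

Step 2 — Nyquist frequency of the output stream:
f_Nyq = fs_out / 2 = 80000 / 2 = 40000.0 Hz

fs_out = 80000 Hz; f_Nyquist = 40000.0 Hz


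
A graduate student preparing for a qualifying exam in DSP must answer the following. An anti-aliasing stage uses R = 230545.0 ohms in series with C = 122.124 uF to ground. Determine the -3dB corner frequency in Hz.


Cutoff frequency of a first-order RC filter:
fc = 1 / (2 * pi * R * C)
C = 122.124 uF = 0.000122124 F
fc = 1 / (2 * pi * 230545.0 * 0.000122124)
   = 1 / 176.90356977316
   = 0.005653 Hz

0.005653 Hz


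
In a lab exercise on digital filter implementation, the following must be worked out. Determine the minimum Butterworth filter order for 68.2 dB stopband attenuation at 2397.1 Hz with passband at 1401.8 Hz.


Butterworth filter order formula:
n = log10(10^(A/10) - 1) / (2 * log10(f_stop/f_pass))
10^(68.2/10) - 1 = 6606933.4801
f_stop/f_pass = 2397.1 / 1401.8 = 1.71
n = 14.6352 -> ceil = 15

15


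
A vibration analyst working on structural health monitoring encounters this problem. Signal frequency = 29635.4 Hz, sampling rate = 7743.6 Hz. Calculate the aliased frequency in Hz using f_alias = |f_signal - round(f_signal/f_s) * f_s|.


Compute the nearest integer multiple of fs to the signal:
n = round(29635.4 / 7743.6) = 4
f_alias = |29635.4 - 4 * 7743.6|
        = |29635.4 - 30974.4|
        = 1339.0 Hz

1339.0


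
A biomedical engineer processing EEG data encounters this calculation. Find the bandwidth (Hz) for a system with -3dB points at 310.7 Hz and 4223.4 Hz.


Bandwidth is the difference of -3dB frequencies:
BW = f_high - f_low
   = 4223.4 - 310.7
   = 3912.7 Hz

3912.7 Hz


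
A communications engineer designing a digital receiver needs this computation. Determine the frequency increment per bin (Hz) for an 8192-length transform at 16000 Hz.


DFT frequency resolution:
df = fs / N
   = 16000 / 8192
   = 1.9531 Hz

1.9531 Hz


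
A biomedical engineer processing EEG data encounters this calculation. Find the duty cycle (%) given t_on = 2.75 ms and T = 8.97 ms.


Duty cycle as a percentage:
DC = (t_on / T) * 100
   = (2.75 / 8.97) * 100
   = 0.306577 * 100
   = 30.66 %

30.66 %


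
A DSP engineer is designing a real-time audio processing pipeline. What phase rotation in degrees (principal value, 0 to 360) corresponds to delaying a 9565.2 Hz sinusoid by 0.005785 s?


Phase shift from frequency and time delay:
phi = 360 * f * t_delay
    = 360 * 9565.2 * 0.005785
    = 19920.49 degrees
    mod 360 = 120.49 degrees

120.49 degrees


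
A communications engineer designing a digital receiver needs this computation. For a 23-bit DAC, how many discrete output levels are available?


Number of quantization levels = 2^N
= 2^23
= 8388608

8388608


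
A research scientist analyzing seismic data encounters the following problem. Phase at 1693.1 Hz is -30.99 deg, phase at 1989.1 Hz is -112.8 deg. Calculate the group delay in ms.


Group delay from phase difference:
tau = -d(phi)/d(omega)
d(phi) = -81.81 deg = -1.427854 rad
d(omega) = 2*pi*(1989.1 - 1693.1) = 1859.8229 rad/s
tau = -(-1.427854) / 1859.8229
    = 0.7677 ms

0.7677 ms


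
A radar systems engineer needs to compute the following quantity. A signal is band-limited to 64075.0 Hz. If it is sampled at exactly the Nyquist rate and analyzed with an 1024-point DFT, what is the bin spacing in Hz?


Step 1 — Nyquist sampling rate:
fs = 2 * fmax = 2 * 64075.0 = 128150.0 Hz

Step 2 — DFT bin spacing:
df = fs / N = 128150.0 / 1024 = 125.1465 Hz

125.1465 Hz


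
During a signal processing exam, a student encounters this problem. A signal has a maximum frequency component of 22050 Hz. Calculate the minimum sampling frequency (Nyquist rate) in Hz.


The Nyquist rate is twice the maximum frequency component.
fs_min = 2 * fmax
      = 2 * 22050
      = 44100 Hz

44100


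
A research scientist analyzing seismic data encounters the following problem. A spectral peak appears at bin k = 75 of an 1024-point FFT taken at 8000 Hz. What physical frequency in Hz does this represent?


Frequency of DFT bin k:
f_k = k * fs / N
    = 75 * 8000 / 1024
    = 600000 / 1024
    = 585.938 Hz

585.938 Hz


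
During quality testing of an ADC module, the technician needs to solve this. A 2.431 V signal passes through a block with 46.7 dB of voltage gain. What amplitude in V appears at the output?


Output voltage from dB gain:
V_out = V_in * 10^(gain_dB / 20)
      = 2.431 * 10^(46.7 / 20)
      = 2.431 * 216.271852
      = 525.7569 V

525.7569 V


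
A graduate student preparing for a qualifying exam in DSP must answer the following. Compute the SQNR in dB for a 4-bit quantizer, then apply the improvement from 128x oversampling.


Step 1 — baseline SQNR at Nyquist:
SQNR_base = 6.02*N + 1.76
          = 6.02*4 + 1.76
          = 25.84 dB

Step 2 — oversampling processing gain:
G = 10*log10(OSR) = 10*log10(128) = 21.07 dB

Step 3 — total:
SQNR_total = 25.84 + 21.07 = 46.91 dB

Base SQNR = 25.84 dB; oversampled SQNR = 46.91 dB


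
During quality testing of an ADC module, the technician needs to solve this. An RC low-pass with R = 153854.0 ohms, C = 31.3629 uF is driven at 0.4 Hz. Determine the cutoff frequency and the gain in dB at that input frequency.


Step 1 — cutoff frequency:
fc = 1 / (2*pi*R*C)
C = 31.3629 uF = 3.13629e-05 F
fc = 1 / (2*pi*153854.0*3.13629e-05)
   = 0.0329834 Hz

Step 2 — magnitude at f = 0.4 Hz:
|H(f)| = 1 / sqrt(1 + (f/fc)^2)
f/fc = 0.4 / 0.0329834 = 12.127313
|H| = 1 / sqrt(1 + 147.071721) = 0.0821796
|H|_dB = 20*log10(0.0821796) = -21.7 dB

fc = 0.0329834 Hz; |H(0.4 Hz)| = -21.7 dB


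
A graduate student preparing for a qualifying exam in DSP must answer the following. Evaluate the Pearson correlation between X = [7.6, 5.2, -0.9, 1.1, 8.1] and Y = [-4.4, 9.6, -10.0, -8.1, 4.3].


Pearson correlation coefficient (population):
r = cov(X,Y) / (std(X) * std(Y))
Mean X = 4.22, Mean Y = -1.72
Cov(X,Y) = 17.5384
Std(X) = 3.560562, Std(Y) = 7.494371
r = 0.6573

0.6573


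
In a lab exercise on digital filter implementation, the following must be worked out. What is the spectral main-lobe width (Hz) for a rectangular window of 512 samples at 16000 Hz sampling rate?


Main lobe width for a rectangular window:
Width = 2 * fs / N
      = 2 * 16000 / 512
      = 32000 / 512
      = 62.5 Hz

62.5 Hz


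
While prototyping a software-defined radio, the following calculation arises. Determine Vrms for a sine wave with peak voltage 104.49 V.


RMS voltage for a sinusoidal waveform:
V_rms = V_peak / sqrt(2)
      = 104.49 / 1.414214
      = 73.886 V

73.886 V


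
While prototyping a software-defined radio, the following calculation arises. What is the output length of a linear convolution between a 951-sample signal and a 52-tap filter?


Linear convolution output length:
L = N + M - 1
  = 951 + 52 - 1
  = 1002 samples

1002


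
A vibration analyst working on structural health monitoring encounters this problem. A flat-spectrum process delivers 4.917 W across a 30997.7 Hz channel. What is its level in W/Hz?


Power spectral density:
PSD = P / BW
    = 4.917 / 30997.7
    = 0.00015862 W/Hz

0.00015862 W/Hz


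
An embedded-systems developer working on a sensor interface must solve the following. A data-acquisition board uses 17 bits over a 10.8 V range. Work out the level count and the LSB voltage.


Step 1 — number of quantization levels:
L = 2^N = 2^17 = 131072

Step 2 — LSB step size:
delta = Vfs / L
      = 10.8 / 131072
      = 8.24e-05 V

Levels = 131072; step size = 8.24e-05 V


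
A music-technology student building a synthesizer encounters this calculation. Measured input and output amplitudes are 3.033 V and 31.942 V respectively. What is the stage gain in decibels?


Voltage gain in dB:
G = 20 * log10(Vout / Vin)
  = 20 * log10(31.942 / 3.033)
  = 20 * log10(10.531487)
  = 20 * 1.02249
  = 20.45 dB

20.45 dB


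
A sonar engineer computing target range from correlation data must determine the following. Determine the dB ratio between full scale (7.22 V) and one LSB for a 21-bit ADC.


Dynamic range from full-scale to LSB:
V_min = V_max / 2^bits = 7.22 / 2^21
DR = 20 * log10(V_max / V_min)
   = 20 * log10(2^21)
   = 20 * 21 * log10(2)
   = 126.43 dB

126.43 dB


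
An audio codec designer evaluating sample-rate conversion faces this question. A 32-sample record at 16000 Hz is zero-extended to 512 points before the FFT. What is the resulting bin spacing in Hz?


Frequency resolution after zero-padding:
N_padded = 32 * 16 = 512
df = fs / N_padded
   = 16000 / 512
   = 31.25 Hz

31.25 Hz


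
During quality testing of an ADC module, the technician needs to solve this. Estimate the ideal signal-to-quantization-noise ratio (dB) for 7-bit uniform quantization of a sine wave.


Theoretical SNR for a full-scale sinusoid:
SNR = 6.02 * N + 1.76
    = 6.02 * 7 + 1.76
    = 42.14 + 1.76
    = 43.9 dB

43.9 dB


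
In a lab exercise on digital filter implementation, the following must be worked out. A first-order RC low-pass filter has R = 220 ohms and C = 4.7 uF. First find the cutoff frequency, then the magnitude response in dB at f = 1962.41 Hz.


Step 1 — cutoff frequency:
fc = 1 / (2*pi*R*C)
C = 4.7 uF = 4.7e-06 F
fc = 1 / (2*pi*220*4.7e-06)
   = 153.922 Hz

Step 2 — magnitude at f = 1962.41 Hz:
|H(f)| = 1 / sqrt(1 + (f/fc)^2)
f/fc = 1962.41 / 153.922 = 12.74938
|H| = 1 / sqrt(1 + 162.54669) = 0.078195
|H|_dB = 20*log10(0.078195) = -22.14 dB

fc = 153.922 Hz; |H(1962.41 Hz)| = -22.14 dB


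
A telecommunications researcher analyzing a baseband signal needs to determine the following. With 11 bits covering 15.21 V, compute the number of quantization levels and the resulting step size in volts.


Step 1 — number of quantization levels:
L = 2^N = 2^11 = 2048

Step 2 — LSB step size:
delta = Vfs / L
      = 15.21 / 2048
      = 0.00742676 V

Levels = 2048; step size = 0.00742676 V


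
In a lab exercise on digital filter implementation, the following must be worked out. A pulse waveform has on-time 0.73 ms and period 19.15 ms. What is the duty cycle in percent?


Duty cycle as a percentage:
DC = (t_on / T) * 100
   = (0.73 / 19.15) * 100
   = 0.03812 * 100
   = 3.81 %

3.81 %


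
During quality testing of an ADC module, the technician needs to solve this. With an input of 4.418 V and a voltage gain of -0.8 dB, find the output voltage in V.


Output voltage from dB gain:
V_out = V_in * 10^(gain_dB / 20)
      = 4.418 * 10^(-0.8 / 20)
      = 4.418 * 0.912011
      = 4.0293 V

4.0293 V


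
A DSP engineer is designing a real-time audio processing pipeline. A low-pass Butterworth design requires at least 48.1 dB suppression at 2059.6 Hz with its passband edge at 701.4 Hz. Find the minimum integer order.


Butterworth filter order formula:
n = log10(10^(A/10) - 1) / (2 * log10(f_stop/f_pass))
10^(48.1/10) - 1 = 64564.4229
f_stop/f_pass = 2059.6 / 701.4 = 2.9364
n = 5.1409 -> ceil = 6

6


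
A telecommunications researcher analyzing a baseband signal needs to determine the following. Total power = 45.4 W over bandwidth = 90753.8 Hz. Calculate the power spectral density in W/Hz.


Power spectral density:
PSD = P / BW
    = 45.4 / 90753.8
    = 0.00050025 W/Hz

0.00050025 W/Hz


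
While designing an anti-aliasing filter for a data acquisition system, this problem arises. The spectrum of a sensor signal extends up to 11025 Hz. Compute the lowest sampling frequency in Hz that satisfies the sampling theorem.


The Nyquist rate is twice the maximum frequency component.
fs_min = 2 * fmax
      = 2 * 11025
      = 22050 Hz

22050


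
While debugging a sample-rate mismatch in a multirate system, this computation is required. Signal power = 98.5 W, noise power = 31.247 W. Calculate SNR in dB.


SNR in decibels:
SNR = 10 * log10(Ps / Pn)
    = 10 * log10(98.5 / 31.247)
    = 10 * log10(3.1523)
    = 10 * 0.4986
    = 4.99 dB

4.99 dB


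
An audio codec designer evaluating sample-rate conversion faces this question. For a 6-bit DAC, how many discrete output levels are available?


Number of quantization levels = 2^N
= 2^6
= 64

64


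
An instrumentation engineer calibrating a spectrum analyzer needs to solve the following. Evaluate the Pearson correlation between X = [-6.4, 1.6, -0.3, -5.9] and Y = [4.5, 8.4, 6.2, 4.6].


Pearson correlation coefficient (population):
r = cov(X,Y) / (std(X) * std(Y))
Mean X = -2.75, Mean Y = 5.925
Cov(X,Y) = 5.20375
Std(X) = 3.470231, Std(Y) = 1.58015
r = 0.949

0.949


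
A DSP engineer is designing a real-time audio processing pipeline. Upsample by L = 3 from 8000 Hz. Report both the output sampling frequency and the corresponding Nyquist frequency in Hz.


Step 1 — output sample rate after interpolation by L:
fs_out = L * fs_in = 3 * 8000 = 24000 Hz

Step 2 — Nyquist frequency of the output stream:
f_Nyq = fs_out / 2 = 24000 / 2 = 12000.0 Hz

fs_out = 24000 Hz; f_Nyquist = 12000.0 Hz


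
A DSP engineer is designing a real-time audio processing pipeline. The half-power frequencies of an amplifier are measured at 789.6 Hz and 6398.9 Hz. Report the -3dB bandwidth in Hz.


Bandwidth is the difference of -3dB frequencies:
BW = f_high - f_low
   = 6398.9 - 789.6
   = 5609.3 Hz

5609.3 Hz


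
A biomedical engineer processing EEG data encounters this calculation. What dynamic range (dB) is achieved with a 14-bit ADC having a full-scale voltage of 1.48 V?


Dynamic range from full-scale to LSB:
V_min = V_max / 2^bits = 1.48 / 2^14
DR = 20 * log10(V_max / V_min)
   = 20 * log10(2^14)
   = 20 * 14 * log10(2)
   = 84.29 dB

84.29 dB


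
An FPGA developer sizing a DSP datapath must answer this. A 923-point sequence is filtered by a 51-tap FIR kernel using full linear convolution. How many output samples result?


Linear convolution output length:
L = N + M - 1
  = 923 + 51 - 1
  = 973 samples

973


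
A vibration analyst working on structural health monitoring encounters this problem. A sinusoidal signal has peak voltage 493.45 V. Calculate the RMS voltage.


RMS voltage for a sinusoidal waveform:
V_rms = V_peak / sqrt(2)
      = 493.45 / 1.414214
      = 348.922 V

348.922 V


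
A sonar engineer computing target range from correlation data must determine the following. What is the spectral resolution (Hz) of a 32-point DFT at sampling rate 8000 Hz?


DFT frequency resolution:
df = fs / N
   = 8000 / 32
   = 250.0 Hz

250.0 Hz


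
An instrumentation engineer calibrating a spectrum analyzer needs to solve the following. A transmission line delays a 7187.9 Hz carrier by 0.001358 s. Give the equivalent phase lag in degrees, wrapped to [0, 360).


Phase shift from frequency and time delay:
phi = 360 * f * t_delay
    = 360 * 7187.9 * 0.001358
    = 3514.02 degrees
    mod 360 = 274.02 degrees

274.02 degrees
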